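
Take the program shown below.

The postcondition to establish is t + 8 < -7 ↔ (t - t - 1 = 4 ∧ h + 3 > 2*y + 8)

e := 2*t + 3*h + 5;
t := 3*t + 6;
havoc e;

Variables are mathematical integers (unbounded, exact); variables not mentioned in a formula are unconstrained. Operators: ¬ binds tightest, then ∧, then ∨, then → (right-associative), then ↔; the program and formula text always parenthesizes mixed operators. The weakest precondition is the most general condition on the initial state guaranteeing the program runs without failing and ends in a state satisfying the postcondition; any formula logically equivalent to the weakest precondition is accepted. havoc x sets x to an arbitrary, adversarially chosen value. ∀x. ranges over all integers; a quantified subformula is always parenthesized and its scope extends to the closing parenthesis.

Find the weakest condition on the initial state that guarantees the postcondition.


Working backward. After the program, the postcondition t + 8 < -7 ↔ (t - t - 1 = 4 ∧ h + 3 > 2*y + 8) must hold; in canonical form it is ¬(t < -15).
Before havoc e: ¬(t < -15)
Before t := 3*t + 6: ¬(3*t < -21)
Before e := 2*t + 3*h + 5: ¬(3*t < -21)
Answer: WP = ¬(3*t < -21)


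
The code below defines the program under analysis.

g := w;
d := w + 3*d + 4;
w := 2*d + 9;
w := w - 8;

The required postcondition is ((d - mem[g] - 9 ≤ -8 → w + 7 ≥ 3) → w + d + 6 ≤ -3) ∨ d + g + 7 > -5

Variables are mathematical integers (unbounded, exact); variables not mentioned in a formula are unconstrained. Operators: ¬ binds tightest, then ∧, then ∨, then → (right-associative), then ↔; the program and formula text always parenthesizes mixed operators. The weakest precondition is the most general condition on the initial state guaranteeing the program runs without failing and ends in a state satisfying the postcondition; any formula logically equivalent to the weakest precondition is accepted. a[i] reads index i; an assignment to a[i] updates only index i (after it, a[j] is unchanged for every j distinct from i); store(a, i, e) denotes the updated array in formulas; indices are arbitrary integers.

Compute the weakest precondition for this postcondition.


Working backward. After the program, the postcondition ((d - mem[g] - 9 ≤ -8 → w + 7 ≥ 3) → w + d + 6 ≤ -3) ∨ d + g + 7 > -5 must hold; in canonical form it is ((d ≤ mem[g] + 1 → w ≥ -4) → d + w ≤ -9) ∨ d + g > -12.
Before w := w - 8: ((d ≤ mem[g] + 1 → w ≥ 4) → d + w ≤ -1) ∨ d + g > -12
Before w := 2*d + 9: ((d ≤ mem[g] + 1 → 2*d ≥ -5) → 3*d ≤ -10) ∨ d + g > -12
Before d := w + 3*d + 4: ((3*d + w ≤ mem[g] - 3 → 6*d + 2*w ≥ -13) → 9*d + 3*w ≤ -22) ∨ 3*d + g + w > -16
Before g := w: ((3*d + w ≤ mem[w] - 3 → 6*d + 2*w ≥ -13) → 9*d + 3*w ≤ -22) ∨ 3*d + 2*w > -16
Answer: WP = ((3*d + w ≤ mem[w] - 3 → 6*d + 2*w ≥ -13) → 9*d + 3*w ≤ -22) ∨ 3*d + 2*w > -16


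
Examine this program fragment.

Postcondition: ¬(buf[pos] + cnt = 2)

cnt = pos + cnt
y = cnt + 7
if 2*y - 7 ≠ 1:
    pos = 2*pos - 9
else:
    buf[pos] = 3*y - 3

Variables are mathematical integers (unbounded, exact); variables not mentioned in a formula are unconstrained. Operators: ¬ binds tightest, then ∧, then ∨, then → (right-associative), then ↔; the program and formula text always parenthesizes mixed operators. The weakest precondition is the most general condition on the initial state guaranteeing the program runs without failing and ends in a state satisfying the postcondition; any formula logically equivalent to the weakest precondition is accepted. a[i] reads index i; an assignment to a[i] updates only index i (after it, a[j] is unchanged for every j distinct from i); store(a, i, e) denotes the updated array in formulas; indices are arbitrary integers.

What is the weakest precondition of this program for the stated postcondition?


Working backward. After the program, ¬(buf[pos] + cnt = 2) must hold.
Then branch requires ¬(buf[2*pos - 9] + cnt = 2); else branch requires ¬(store(buf, pos, 3*y - 3)[pos] + cnt = 2).
Before the if: (2*y ≠ 8 → (¬(buf[2*pos - 9] + cnt = 2))) ∧ ((¬(2*y ≠ 8)) → (¬(store(buf, pos, 3*y - 3)[pos] + cnt = 2)))
Before y := cnt + 7: (2*cnt ≠ -6 → (¬(buf[2*pos - 9] + cnt = 2))) ∧ ((¬(2*cnt ≠ -6)) → (¬(store(buf, pos, 3*cnt + 18)[pos] + cnt = 2)))
Before cnt := pos + cnt: (2*cnt + 2*pos ≠ -6 → (¬(buf[2*pos - 9] + cnt + pos = 2))) ∧ ((¬(2*cnt + 2*pos ≠ -6)) → (¬(store(buf, pos, 3*cnt + 3*pos + 18)[pos] + cnt + pos = 2)))
Answer: WP = (2*cnt + 2*pos ≠ -6 → (¬(buf[2*pos - 9] + cnt + pos = 2))) ∧ ((¬(2*cnt + 2*pos ≠ -6)) → (¬(store(buf, pos, 3*cnt + 3*pos + 18)[pos] + cnt + pos = 2)))


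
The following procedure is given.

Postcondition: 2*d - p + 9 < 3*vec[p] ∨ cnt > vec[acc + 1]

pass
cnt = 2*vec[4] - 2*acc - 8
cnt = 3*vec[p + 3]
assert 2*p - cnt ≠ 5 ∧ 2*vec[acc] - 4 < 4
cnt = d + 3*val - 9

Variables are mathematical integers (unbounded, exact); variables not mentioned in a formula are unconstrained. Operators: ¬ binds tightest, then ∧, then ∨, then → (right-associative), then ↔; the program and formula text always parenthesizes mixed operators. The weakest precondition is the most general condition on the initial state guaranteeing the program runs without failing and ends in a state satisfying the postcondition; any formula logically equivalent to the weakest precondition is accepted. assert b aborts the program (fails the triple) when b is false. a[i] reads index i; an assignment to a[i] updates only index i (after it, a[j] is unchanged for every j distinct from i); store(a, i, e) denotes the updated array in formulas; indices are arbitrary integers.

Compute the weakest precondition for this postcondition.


Working backward. After the program, the postcondition 2*d - p + 9 < 3*vec[p] ∨ cnt > vec[acc + 1] must hold; in canonical form it is 2*d < 3*vec[p] + p - 9 ∨ cnt > vec[acc + 1].
Before cnt := d + 3*val - 9: 2*d < 3*vec[p] + p - 9 ∨ d + 3*val > vec[acc + 1] + 9
Before assert 2*p - cnt ≠ 5 ∧ 2*vec[acc] - 4 < 4: 2*p ≠ cnt + 5 ∧ 2*vec[acc] < 8 ∧ (2*d < 3*vec[p] + p - 9 ∨ d + 3*val > vec[acc + 1] + 9)
Before cnt := 3*vec[p + 3]: 2*p ≠ 3*vec[p + 3] + 5 ∧ 2*vec[acc] < 8 ∧ (2*d < 3*vec[p] + p - 9 ∨ d + 3*val > vec[acc + 1] + 9)
Before cnt := 2*vec[4] - 2*acc - 8: 2*p ≠ 3*vec[p + 3] + 5 ∧ 2*vec[acc] < 8 ∧ (2*d < 3*vec[p] + p - 9 ∨ d + 3*val > vec[acc + 1] + 9)
Before skip: 2*p ≠ 3*vec[p + 3] + 5 ∧ 2*vec[acc] < 8 ∧ (2*d < 3*vec[p] + p - 9 ∨ d + 3*val > vec[acc + 1] + 9)
Answer: WP = 2*p ≠ 3*vec[p + 3] + 5 ∧ 2*vec[acc] < 8 ∧ (2*d < 3*vec[p] + p - 9 ∨ d + 3*val > vec[acc + 1] + 9)


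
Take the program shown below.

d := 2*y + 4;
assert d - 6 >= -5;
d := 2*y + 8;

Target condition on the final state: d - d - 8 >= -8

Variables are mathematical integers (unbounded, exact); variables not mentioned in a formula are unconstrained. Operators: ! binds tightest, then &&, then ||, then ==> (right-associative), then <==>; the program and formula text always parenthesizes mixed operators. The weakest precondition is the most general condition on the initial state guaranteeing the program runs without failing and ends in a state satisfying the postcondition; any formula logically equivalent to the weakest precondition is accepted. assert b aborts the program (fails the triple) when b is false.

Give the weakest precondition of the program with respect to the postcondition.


Working backward. After the program, the postcondition d - d - 8 >= -8 must hold; in canonical form it is true.
Before d := 2*y + 8: true
Before assert d - 6 >= -5: d >= 1
Before d := 2*y + 4: 2*y >= -3
Answer: WP = 2*y >= -3


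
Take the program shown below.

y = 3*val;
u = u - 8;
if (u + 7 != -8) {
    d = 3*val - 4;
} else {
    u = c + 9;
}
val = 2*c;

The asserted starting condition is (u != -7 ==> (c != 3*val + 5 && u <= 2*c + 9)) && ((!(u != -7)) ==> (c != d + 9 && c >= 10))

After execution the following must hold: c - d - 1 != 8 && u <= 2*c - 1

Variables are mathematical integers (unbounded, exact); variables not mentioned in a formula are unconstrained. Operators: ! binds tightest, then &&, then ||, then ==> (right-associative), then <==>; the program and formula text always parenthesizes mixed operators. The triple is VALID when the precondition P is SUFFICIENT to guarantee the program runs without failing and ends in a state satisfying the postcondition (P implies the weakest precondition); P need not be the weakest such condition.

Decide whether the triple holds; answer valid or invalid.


Working backward. After the program, the postcondition c - d - 1 != 8 && u <= 2*c - 1 must hold; in canonical form it is c != d + 9 && u <= 2*c - 1.
Before val := 2*c: c != d + 9 && u <= 2*c - 1
Then branch requires c != 3*val + 5 && u <= 2*c - 1; else branch requires c != d + 9 && c >= 10.
Before the if: (u != -15 ==> (c != 3*val + 5 && u <= 2*c - 1)) && ((!(u != -15)) ==> (c != d + 9 && c >= 10))
Before u := u - 8: (u != -7 ==> (c != 3*val + 5 && u <= 2*c + 7)) && ((!(u != -7)) ==> (c != d + 9 && c >= 10))
Before y := 3*val: (u != -7 ==> (c != 3*val + 5 && u <= 2*c + 7)) && ((!(u != -7)) ==> (c != d + 9 && c >= 10))
The weakest precondition is (u != -7 ==> (c != 3*val + 5 && u <= 2*c + 7)) && ((!(u != -7)) ==> (c != d + 9 && c >= 10)).
Check whether (u != -7 ==> (c != 3*val + 5 && u <= 2*c + 9)) && ((!(u != -7)) ==> (c != d + 9 && c >= 10)) implies it.
Countermodel: at the initial state c = -8, d = 0, u = -8, val = -5, the precondition holds but the weakest precondition fails.
Answer: invalid


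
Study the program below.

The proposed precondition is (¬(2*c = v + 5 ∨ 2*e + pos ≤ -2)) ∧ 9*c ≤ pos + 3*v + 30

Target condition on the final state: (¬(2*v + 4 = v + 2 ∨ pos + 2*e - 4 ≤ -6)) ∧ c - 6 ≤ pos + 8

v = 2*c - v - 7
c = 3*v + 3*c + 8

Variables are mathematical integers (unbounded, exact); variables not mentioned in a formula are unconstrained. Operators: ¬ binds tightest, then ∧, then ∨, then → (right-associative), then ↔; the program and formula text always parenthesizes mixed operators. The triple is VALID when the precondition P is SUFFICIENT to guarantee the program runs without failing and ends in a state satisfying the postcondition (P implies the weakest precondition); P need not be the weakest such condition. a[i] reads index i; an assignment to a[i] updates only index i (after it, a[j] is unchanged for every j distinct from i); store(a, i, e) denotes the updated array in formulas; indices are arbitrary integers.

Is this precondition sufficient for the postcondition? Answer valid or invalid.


Working backward. After the program, the postcondition (¬(2*v + 4 = v + 2 ∨ pos + 2*e - 4 ≤ -6)) ∧ c - 6 ≤ pos + 8 must hold; in canonical form it is (¬(v = -2 ∨ 2*e + pos ≤ -2)) ∧ c ≤ pos + 14.
Before c := 3*v + 3*c + 8: (¬(v = -2 ∨ 2*e + pos ≤ -2)) ∧ 3*c + 3*v ≤ pos + 6
Before v := 2*c - v - 7: (¬(2*c = v + 5 ∨ 2*e + pos ≤ -2)) ∧ 9*c ≤ pos + 3*v + 27
The weakest precondition is (¬(2*c = v + 5 ∨ 2*e + pos ≤ -2)) ∧ 9*c ≤ pos + 3*v + 27.
Check whether (¬(2*c = v + 5 ∨ 2*e + pos ≤ -2)) ∧ 9*c ≤ pos + 3*v + 30 implies it.
Countermodel: at the initial state c = 5, e = 0, pos = -1, v = 6, the precondition holds but the weakest precondition fails.
Answer: invalid


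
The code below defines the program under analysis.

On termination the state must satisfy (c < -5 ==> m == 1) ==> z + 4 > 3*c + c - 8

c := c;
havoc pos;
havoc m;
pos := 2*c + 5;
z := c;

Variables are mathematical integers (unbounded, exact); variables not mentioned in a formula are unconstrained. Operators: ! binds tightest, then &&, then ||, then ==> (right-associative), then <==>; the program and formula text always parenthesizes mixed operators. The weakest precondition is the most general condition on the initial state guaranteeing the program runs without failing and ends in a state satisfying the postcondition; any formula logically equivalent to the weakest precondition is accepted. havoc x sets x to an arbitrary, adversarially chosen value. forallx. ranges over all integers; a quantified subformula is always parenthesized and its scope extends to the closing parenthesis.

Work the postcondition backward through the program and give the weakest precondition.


Working backward. After the program, the postcondition (c < -5 ==> m == 1) ==> z + 4 > 3*c + c - 8 must hold; in canonical form it is (c < -5 ==> m == 1) ==> z > 4*c - 12.
Before z := c: (c < -5 ==> m == 1) ==> 3*c < 12
Before pos := 2*c + 5: (c < -5 ==> m == 1) ==> 3*c < 12
Before havoc m: forall m_1. ((c < -5 ==> m_1 == 1) ==> 3*c < 12)
Before havoc pos: forall m_1. ((c < -5 ==> m_1 == 1) ==> 3*c < 12)
Before c := c: forall m_1. ((c < -5 ==> m_1 == 1) ==> 3*c < 12)
Answer: WP = forall m_1. ((c < -5 ==> m_1 == 1) ==> 3*c < 12)


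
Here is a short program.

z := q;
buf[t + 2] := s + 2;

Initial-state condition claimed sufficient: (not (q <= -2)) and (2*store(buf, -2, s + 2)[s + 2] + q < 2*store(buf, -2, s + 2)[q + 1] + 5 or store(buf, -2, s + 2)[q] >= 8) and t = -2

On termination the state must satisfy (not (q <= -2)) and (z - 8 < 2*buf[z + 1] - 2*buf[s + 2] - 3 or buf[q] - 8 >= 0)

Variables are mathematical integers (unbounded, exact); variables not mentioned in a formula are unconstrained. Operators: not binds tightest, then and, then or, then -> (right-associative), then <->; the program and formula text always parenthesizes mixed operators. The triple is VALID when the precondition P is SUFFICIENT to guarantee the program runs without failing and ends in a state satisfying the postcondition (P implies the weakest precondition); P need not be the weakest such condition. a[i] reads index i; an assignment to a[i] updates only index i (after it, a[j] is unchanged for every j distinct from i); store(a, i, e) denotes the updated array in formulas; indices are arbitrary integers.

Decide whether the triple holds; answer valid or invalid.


Working backward. After the program, the postcondition (not (q <= -2)) and (z - 8 < 2*buf[z + 1] - 2*buf[s + 2] - 3 or buf[q] - 8 >= 0) must hold; in canonical form it is (not (q <= -2)) and (2*buf[s + 2] + z < 2*buf[z + 1] + 5 or buf[q] >= 8).
Before buf[t + 2] := s + 2: (not (q <= -2)) and (2*store(buf, t + 2, s + 2)[s + 2] + z < 2*store(buf, t + 2, s + 2)[z + 1] + 5 or store(buf, t + 2, s + 2)[q] >= 8)
Before z := q: (not (q <= -2)) and (2*store(buf, t + 2, s + 2)[s + 2] + q < 2*store(buf, t + 2, s + 2)[q + 1] + 5 or store(buf, t + 2, s + 2)[q] >= 8)
The weakest precondition is (not (q <= -2)) and (2*store(buf, t + 2, s + 2)[s + 2] + q < 2*store(buf, t + 2, s + 2)[q + 1] + 5 or store(buf, t + 2, s + 2)[q] >= 8).
Check whether (not (q <= -2)) and (2*store(buf, -2, s + 2)[s + 2] + q < 2*store(buf, -2, s + 2)[q + 1] + 5 or store(buf, -2, s + 2)[q] >= 8) and t = -2 implies it.
Countermodel: at the initial state buf = {[-2] = 2, [0] = -1, [1] = -3, elsewhere 2}, q = 0, s = -2, t = -2, the precondition holds but the weakest precondition fails.
Answer: invalid


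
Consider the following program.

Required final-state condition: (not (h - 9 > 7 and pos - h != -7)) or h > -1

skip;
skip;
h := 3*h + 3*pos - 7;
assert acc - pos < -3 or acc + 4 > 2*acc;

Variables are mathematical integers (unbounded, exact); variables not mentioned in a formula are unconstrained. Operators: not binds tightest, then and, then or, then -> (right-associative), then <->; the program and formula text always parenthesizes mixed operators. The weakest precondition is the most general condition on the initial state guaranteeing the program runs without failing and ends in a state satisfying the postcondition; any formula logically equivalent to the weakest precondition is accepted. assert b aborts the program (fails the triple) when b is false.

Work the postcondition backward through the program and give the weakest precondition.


Working backward. After the program, the postcondition (not (h - 9 > 7 and pos - h != -7)) or h > -1 must hold; in canonical form it is (not (h > 16 and pos != h - 7)) or h > -1.
Before assert acc - pos < -3 or acc + 4 > 2*acc: (acc < pos - 3 or acc < 4) and ((not (h > 16 and pos != h - 7)) or h > -1)
Before h := 3*h + 3*pos - 7: (acc < pos - 3 or acc < 4) and ((not (3*h + 3*pos > 23 and 3*h + 2*pos != 14)) or 3*h + 3*pos > 6)
Before skip: (acc < pos - 3 or acc < 4) and ((not (3*h + 3*pos > 23 and 3*h + 2*pos != 14)) or 3*h + 3*pos > 6)
Before skip: (acc < pos - 3 or acc < 4) and ((not (3*h + 3*pos > 23 and 3*h + 2*pos != 14)) or 3*h + 3*pos > 6)
Answer: WP = (acc < pos - 3 or acc < 4) and ((not (3*h + 3*pos > 23 and 3*h + 2*pos != 14)) or 3*h + 3*pos > 6)


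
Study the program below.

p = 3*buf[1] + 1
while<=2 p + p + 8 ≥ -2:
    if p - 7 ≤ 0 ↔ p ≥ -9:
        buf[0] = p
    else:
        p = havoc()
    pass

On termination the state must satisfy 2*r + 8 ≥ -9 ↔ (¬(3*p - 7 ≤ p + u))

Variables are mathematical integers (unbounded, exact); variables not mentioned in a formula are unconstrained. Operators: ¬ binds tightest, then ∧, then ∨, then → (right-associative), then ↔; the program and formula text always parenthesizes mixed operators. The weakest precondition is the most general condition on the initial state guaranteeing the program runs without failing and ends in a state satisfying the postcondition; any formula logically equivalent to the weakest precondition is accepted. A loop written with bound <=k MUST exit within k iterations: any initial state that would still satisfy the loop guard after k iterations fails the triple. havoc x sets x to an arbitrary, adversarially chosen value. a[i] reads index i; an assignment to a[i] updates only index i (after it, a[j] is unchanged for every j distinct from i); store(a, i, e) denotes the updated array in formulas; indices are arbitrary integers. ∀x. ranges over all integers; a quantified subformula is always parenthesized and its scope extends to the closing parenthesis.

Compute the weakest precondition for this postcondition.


Working backward. After the program, the postcondition 2*r + 8 ≥ -9 ↔ (¬(3*p - 7 ≤ p + u)) must hold; in canonical form it is 2*r ≥ -17 ↔ (¬(2*p ≤ u + 7)).
Before the loop (bound <=2), unroll the exhaustion recursion (WP_0 = exit-now case; WP_j = one more guarded iteration, up to j = 2):
  WP_0: (¬(2*p ≥ -10)) ∧ (2*r ≥ -17 ↔ (¬(2*p ≤ u + 7)))
  WP_1: (2*p ≥ -10 → (((p ≤ 7 ↔ p ≥ -9) → ((¬(2*p ≥ -10)) ∧ (2*r ≥ -17 ↔ (¬(2*p ≤ u + 7))))) ∧ ((¬(p ≤ 7 ↔ p ≥ -9)) → (∀p_1. ((¬(2*p_1 ≥ -10)) ∧ (2*r ≥ -17 ↔ (¬(2*p_1 ≤ u + 7)))))))) ∧ ((¬(2*p ≥ -10)) → (2*r ≥ -17 ↔ (¬(2*p ≤ u + 7))))
  WP_2: (2*p ≥ -10 → (((p ≤ 7 ↔ p ≥ -9) → ((2*p ≥ -10 → (((p ≤ 7 ↔ p ≥ -9) → ((¬(2*p ≥ -10)) ∧ (2*r ≥ -17 ↔ (¬(2*p ≤ u + 7))))) ∧ ((¬(p ≤ 7 ↔ p ≥ -9)) → (∀p_1. ((¬(2*p_1 ≥ -10)) ∧ (2*r ≥ -17 ↔ (¬(2*p_1 ≤ u + 7)))))))) ∧ ((¬(2*p ≥ -10)) → (2*r ≥ -17 ↔ (¬(2*p ≤ u + 7)))))) ∧ ((¬(p ≤ 7 ↔ p ≥ -9)) → (∀p_2. ((2*p_2 ≥ -10 → (((p_2 ≤ 7 ↔ p_2 ≥ -9) → ((¬(2*p_2 ≥ -10)) ∧ (2*r ≥ -17 ↔ (¬(2*p_2 ≤ u + 7))))) ∧ ((¬(p_2 ≤ 7 ↔ p_2 ≥ -9)) → (∀p_1. ((¬(2*p_1 ≥ -10)) ∧ (2*r ≥ -17 ↔ (¬(2*p_1 ≤ u + 7)))))))) ∧ ((¬(2*p_2 ≥ -10)) → (2*r ≥ -17 ↔ (¬(2*p_2 ≤ u + 7))))))))) ∧ ((¬(2*p ≥ -10)) → (2*r ≥ -17 ↔ (¬(2*p ≤ u + 7))))
So before the loop: (2*p ≥ -10 → (((p ≤ 7 ↔ p ≥ -9) → ((2*p ≥ -10 → (((p ≤ 7 ↔ p ≥ -9) → ((¬(2*p ≥ -10)) ∧ (2*r ≥ -17 ↔ (¬(2*p ≤ u + 7))))) ∧ ((¬(p ≤ 7 ↔ p ≥ -9)) → (∀p_1. ((¬(2*p_1 ≥ -10)) ∧ (2*r ≥ -17 ↔ (¬(2*p_1 ≤ u + 7)))))))) ∧ ((¬(2*p ≥ -10)) → (2*r ≥ -17 ↔ (¬(2*p ≤ u + 7)))))) ∧ ((¬(p ≤ 7 ↔ p ≥ -9)) → (∀p_2. ((2*p_2 ≥ -10 → (((p_2 ≤ 7 ↔ p_2 ≥ -9) → ((¬(2*p_2 ≥ -10)) ∧ (2*r ≥ -17 ↔ (¬(2*p_2 ≤ u + 7))))) ∧ ((¬(p_2 ≤ 7 ↔ p_2 ≥ -9)) → (∀p_1. ((¬(2*p_1 ≥ -10)) ∧ (2*r ≥ -17 ↔ (¬(2*p_1 ≤ u + 7)))))))) ∧ ((¬(2*p_2 ≥ -10)) → (2*r ≥ -17 ↔ (¬(2*p_2 ≤ u + 7))))))))) ∧ ((¬(2*p ≥ -10)) → (2*r ≥ -17 ↔ (¬(2*p ≤ u + 7))))
Before p := 3*buf[1] + 1: (6*buf[1] ≥ -12 → (((3*buf[1] ≤ 6 ↔ 3*buf[1] ≥ -10) → ((6*buf[1] ≥ -12 → (((3*buf[1] ≤ 6 ↔ 3*buf[1] ≥ -10) → ((¬(6*buf[1] ≥ -12)) ∧ (2*r ≥ -17 ↔ (¬(6*buf[1] ≤ u + 5))))) ∧ ((¬(3*buf[1] ≤ 6 ↔ 3*buf[1] ≥ -10)) → (∀p_1. ((¬(2*p_1 ≥ -10)) ∧ (2*r ≥ -17 ↔ (¬(2*p_1 ≤ u + 7)))))))) ∧ ((¬(6*buf[1] ≥ -12)) → (2*r ≥ -17 ↔ (¬(6*buf[1] ≤ u + 5)))))) ∧ ((¬(3*buf[1] ≤ 6 ↔ 3*buf[1] ≥ -10)) → (∀p_2. ((2*p_2 ≥ -10 → (((p_2 ≤ 7 ↔ p_2 ≥ -9) → ((¬(2*p_2 ≥ -10)) ∧ (2*r ≥ -17 ↔ (¬(2*p_2 ≤ u + 7))))) ∧ ((¬(p_2 ≤ 7 ↔ p_2 ≥ -9)) → (∀p_1. ((¬(2*p_1 ≥ -10)) ∧ (2*r ≥ -17 ↔ (¬(2*p_1 ≤ u + 7)))))))) ∧ ((¬(2*p_2 ≥ -10)) → (2*r ≥ -17 ↔ (¬(2*p_2 ≤ u + 7))))))))) ∧ ((¬(6*buf[1] ≥ -12)) → (2*r ≥ -17 ↔ (¬(6*buf[1] ≤ u + 5))))
Answer: WP = (6*buf[1] ≥ -12 → (((3*buf[1] ≤ 6 ↔ 3*buf[1] ≥ -10) → ((6*buf[1] ≥ -12 → (((3*buf[1] ≤ 6 ↔ 3*buf[1] ≥ -10) → ((¬(6*buf[1] ≥ -12)) ∧ (2*r ≥ -17 ↔ (¬(6*buf[1] ≤ u + 5))))) ∧ ((¬(3*buf[1] ≤ 6 ↔ 3*buf[1] ≥ -10)) → (∀p_1. ((¬(2*p_1 ≥ -10)) ∧ (2*r ≥ -17 ↔ (¬(2*p_1 ≤ u + 7)))))))) ∧ ((¬(6*buf[1] ≥ -12)) → (2*r ≥ -17 ↔ (¬(6*buf[1] ≤ u + 5)))))) ∧ ((¬(3*buf[1] ≤ 6 ↔ 3*buf[1] ≥ -10)) → (∀p_2. ((2*p_2 ≥ -10 → (((p_2 ≤ 7 ↔ p_2 ≥ -9) → ((¬(2*p_2 ≥ -10)) ∧ (2*r ≥ -17 ↔ (¬(2*p_2 ≤ u + 7))))) ∧ ((¬(p_2 ≤ 7 ↔ p_2 ≥ -9)) → (∀p_1. ((¬(2*p_1 ≥ -10)) ∧ (2*r ≥ -17 ↔ (¬(2*p_1 ≤ u + 7)))))))) ∧ ((¬(2*p_2 ≥ -10)) → (2*r ≥ -17 ↔ (¬(2*p_2 ≤ u + 7))))))))) ∧ ((¬(6*buf[1] ≥ -12)) → (2*r ≥ -17 ↔ (¬(6*buf[1] ≤ u + 5))))


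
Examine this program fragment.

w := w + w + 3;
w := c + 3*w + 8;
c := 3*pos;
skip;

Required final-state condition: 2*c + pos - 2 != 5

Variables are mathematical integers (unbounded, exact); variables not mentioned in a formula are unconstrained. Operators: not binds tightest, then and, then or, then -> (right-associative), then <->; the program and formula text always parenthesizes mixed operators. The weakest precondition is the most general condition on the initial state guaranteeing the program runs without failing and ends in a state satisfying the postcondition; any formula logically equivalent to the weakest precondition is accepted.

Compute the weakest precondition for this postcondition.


Working backward. After the program, the postcondition 2*c + pos - 2 != 5 must hold; in canonical form it is 2*c + pos != 7.
Before skip: 2*c + pos != 7
Before c := 3*pos: 7*pos != 7
Before w := c + 3*w + 8: 7*pos != 7
Before w := w + w + 3: 7*pos != 7
Answer: WP = 7*pos != 7


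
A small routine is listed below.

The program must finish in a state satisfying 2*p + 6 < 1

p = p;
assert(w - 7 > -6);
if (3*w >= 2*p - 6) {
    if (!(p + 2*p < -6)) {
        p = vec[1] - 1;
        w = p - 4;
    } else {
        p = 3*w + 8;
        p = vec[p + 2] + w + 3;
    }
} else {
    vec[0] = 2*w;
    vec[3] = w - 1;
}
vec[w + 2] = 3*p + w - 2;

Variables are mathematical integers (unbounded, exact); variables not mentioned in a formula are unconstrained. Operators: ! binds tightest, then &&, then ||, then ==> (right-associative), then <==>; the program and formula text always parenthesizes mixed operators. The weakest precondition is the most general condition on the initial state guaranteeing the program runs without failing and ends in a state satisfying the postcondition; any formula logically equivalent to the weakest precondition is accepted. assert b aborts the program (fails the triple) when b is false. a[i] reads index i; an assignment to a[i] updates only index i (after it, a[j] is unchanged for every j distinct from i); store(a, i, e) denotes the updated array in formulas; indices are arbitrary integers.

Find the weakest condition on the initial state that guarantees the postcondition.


Working backward. After the program, the postcondition 2*p + 6 < 1 must hold; in canonical form it is 2*p < -5.
Before vec[w + 2] := 3*p + w - 2: 2*p < -5
Then branch requires ((!(3*p < -6)) ==> 2*vec[1] < -3) && (3*p < -6 ==> 2*vec[3*w + 10] + 2*w < -11); else branch requires 2*p < -5.
Before the if: (3*w >= 2*p - 6 ==> (((!(3*p < -6)) ==> 2*vec[1] < -3) && (3*p < -6 ==> 2*vec[3*w + 10] + 2*w < -11))) && ((!(3*w >= 2*p - 6)) ==> 2*p < -5)
Before assert w - 7 > -6: w > 1 && (3*w >= 2*p - 6 ==> (((!(3*p < -6)) ==> 2*vec[1] < -3) && (3*p < -6 ==> 2*vec[3*w + 10] + 2*w < -11))) && ((!(3*w >= 2*p - 6)) ==> 2*p < -5)
Before p := p: w > 1 && (3*w >= 2*p - 6 ==> (((!(3*p < -6)) ==> 2*vec[1] < -3) && (3*p < -6 ==> 2*vec[3*w + 10] + 2*w < -11))) && ((!(3*w >= 2*p - 6)) ==> 2*p < -5)
Answer: WP = w > 1 && (3*w >= 2*p - 6 ==> (((!(3*p < -6)) ==> 2*vec[1] < -3) && (3*p < -6 ==> 2*vec[3*w + 10] + 2*w < -11))) && ((!(3*w >= 2*p - 6)) ==> 2*p < -5)


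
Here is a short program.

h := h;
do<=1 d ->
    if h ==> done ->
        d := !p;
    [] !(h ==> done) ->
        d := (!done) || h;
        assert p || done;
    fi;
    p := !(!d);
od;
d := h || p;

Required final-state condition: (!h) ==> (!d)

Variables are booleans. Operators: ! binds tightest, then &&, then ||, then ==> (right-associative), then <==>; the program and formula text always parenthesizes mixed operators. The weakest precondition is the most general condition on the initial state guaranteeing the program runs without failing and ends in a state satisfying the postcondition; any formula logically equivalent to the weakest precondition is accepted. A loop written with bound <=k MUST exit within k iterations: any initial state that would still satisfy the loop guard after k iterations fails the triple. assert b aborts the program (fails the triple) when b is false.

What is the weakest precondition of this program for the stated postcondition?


Working backward. After the program, (!h) ==> (!d) must hold.
Before d := h || p: (!h) ==> (!(h || p))
Before the loop (bound <=1), unroll the exhaustion recursion (WP_0 = exit-now case; WP_j = one more guarded iteration, up to j = 1):
  WP_0: (!d) && ((!h) ==> (!(h || p)))
  WP_1: (d ==> (((h ==> done) ==> (p && ((!h) ==> (!(h || (!p)))))) && ((!(h ==> done)) ==> ((p || done) && (!((!done) || h)) && ((!h) ==> (!(h || (!done)))))))) && ((!d) ==> ((!h) ==> (!(h || p))))
So before the loop: (d ==> (((h ==> done) ==> (p && ((!h) ==> (!(h || (!p)))))) && ((!(h ==> done)) ==> ((p || done) && (!((!done) || h)) && ((!h) ==> (!(h || (!done)))))))) && ((!d) ==> ((!h) ==> (!(h || p))))
Before h := h: (d ==> (((h ==> done) ==> (p && ((!h) ==> (!(h || (!p)))))) && ((!(h ==> done)) ==> ((p || done) && (!((!done) || h)) && ((!h) ==> (!(h || (!done)))))))) && ((!d) ==> ((!h) ==> (!(h || p))))
Answer: WP = (d ==> (((h ==> done) ==> (p && ((!h) ==> (!(h || (!p)))))) && ((!(h ==> done)) ==> ((p || done) && (!((!done) || h)) && ((!h) ==> (!(h || (!done)))))))) && ((!d) ==> ((!h) ==> (!(h || p))))


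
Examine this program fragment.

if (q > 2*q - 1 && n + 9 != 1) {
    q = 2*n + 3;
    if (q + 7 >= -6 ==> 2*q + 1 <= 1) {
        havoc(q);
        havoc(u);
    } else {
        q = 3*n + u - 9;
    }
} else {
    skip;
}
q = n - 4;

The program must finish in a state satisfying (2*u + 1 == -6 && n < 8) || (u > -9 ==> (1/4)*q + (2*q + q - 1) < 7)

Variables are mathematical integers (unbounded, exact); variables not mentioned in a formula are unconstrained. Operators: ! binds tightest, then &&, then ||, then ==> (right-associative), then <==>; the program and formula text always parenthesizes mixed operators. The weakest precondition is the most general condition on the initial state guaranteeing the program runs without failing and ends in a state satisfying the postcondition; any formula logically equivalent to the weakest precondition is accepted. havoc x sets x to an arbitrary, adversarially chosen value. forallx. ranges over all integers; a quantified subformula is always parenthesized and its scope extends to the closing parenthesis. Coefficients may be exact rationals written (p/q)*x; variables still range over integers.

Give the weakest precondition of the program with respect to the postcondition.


Working backward. After the program, the postcondition (2*u + 1 == -6 && n < 8) || (u > -9 ==> (1/4)*q + (2*q + q - 1) < 7) must hold; in canonical form it is (2*u == -7 && n < 8) || (u > -9 ==> (13/4)*q < 8).
Before q := n - 4: (2*u == -7 && n < 8) || (u > -9 ==> (13/4)*n < 21)
Then branch requires ((2*n >= -16 ==> 4*n <= -6) ==> (forall u_1. ((2*u_1 == -7 && n < 8) || (u_1 > -9 ==> (13/4)*n < 21)))) && ((!(2*n >= -16 ==> 4*n <= -6)) ==> ((2*u == -7 && n < 8) || (u > -9 ==> (13/4)*n < 21))); else branch requires (2*u == -7 && n < 8) || (u > -9 ==> (13/4)*n < 21).
Before the if: ((q < 1 && n != -8) ==> (((2*n >= -16 ==> 4*n <= -6) ==> (forall u_1. ((2*u_1 == -7 && n < 8) || (u_1 > -9 ==> (13/4)*n < 21)))) && ((!(2*n >= -16 ==> 4*n <= -6)) ==> ((2*u == -7 && n < 8) || (u > -9 ==> (13/4)*n < 21))))) && ((!(q < 1 && n != -8)) ==> ((2*u == -7 && n < 8) || (u > -9 ==> (13/4)*n < 21)))
Answer: WP = ((q < 1 && n != -8) ==> (((2*n >= -16 ==> 4*n <= -6) ==> (forall u_1. ((2*u_1 == -7 && n < 8) || (u_1 > -9 ==> (13/4)*n < 21)))) && ((!(2*n >= -16 ==> 4*n <= -6)) ==> ((2*u == -7 && n < 8) || (u > -9 ==> (13/4)*n < 21))))) && ((!(q < 1 && n != -8)) ==> ((2*u == -7 && n < 8) || (u > -9 ==> (13/4)*n < 21)))


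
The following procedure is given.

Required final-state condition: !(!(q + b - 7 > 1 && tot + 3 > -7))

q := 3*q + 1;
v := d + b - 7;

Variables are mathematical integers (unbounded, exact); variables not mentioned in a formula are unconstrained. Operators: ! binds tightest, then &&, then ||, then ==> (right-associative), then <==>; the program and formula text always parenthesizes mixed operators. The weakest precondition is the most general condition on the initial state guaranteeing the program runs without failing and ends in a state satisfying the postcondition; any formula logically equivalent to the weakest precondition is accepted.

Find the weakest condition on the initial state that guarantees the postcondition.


Working backward. After the program, the postcondition !(!(q + b - 7 > 1 && tot + 3 > -7)) must hold; in canonical form it is b + q > 8 && tot > -10.
Before v := d + b - 7: b + q > 8 && tot > -10
Before q := 3*q + 1: b + 3*q > 7 && tot > -10
Answer: WP = b + 3*q > 7 && tot > -10


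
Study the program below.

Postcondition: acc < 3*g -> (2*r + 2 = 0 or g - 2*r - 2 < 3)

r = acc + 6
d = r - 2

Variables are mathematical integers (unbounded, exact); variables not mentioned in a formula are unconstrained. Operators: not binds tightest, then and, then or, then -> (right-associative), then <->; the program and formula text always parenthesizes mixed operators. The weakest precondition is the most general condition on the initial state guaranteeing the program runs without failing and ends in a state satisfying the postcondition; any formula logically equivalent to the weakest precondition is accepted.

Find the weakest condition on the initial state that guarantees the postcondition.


Working backward. After the program, the postcondition acc < 3*g -> (2*r + 2 = 0 or g - 2*r - 2 < 3) must hold; in canonical form it is acc < 3*g -> (2*r = -2 or g < 2*r + 5).
Before d := r - 2: acc < 3*g -> (2*r = -2 or g < 2*r + 5)
Before r := acc + 6: acc < 3*g -> (2*acc = -14 or g < 2*acc + 17)
Answer: WP = acc < 3*g -> (2*acc = -14 or g < 2*acc + 17)


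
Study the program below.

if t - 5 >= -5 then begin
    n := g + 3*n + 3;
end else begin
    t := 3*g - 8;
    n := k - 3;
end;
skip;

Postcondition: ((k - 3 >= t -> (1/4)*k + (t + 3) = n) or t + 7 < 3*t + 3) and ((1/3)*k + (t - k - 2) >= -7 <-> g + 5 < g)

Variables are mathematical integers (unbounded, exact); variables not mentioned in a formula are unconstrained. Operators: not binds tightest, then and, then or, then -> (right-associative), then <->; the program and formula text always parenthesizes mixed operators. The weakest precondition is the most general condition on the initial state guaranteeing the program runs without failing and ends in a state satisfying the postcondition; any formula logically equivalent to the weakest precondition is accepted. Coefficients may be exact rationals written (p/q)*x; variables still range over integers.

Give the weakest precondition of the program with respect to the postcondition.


Working backward. After the program, the postcondition ((k - 3 >= t -> (1/4)*k + (t + 3) = n) or t + 7 < 3*t + 3) and ((1/3)*k + (t - k - 2) >= -7 <-> g + 5 < g) must hold; in canonical form it is ((k >= t + 3 -> (1/4)*k + t = n - 3) or 2*t > 4) and (not (t >= (2/3)*k - 5)).
Before skip: ((k >= t + 3 -> (1/4)*k + t = n - 3) or 2*t > 4) and (not (t >= (2/3)*k - 5))
Then branch requires ((k >= t + 3 -> (1/4)*k + t = g + 3*n) or 2*t > 4) and (not (t >= (2/3)*k - 5)); else branch requires ((k >= 3*g - 5 -> 3*g = (3/4)*k + 2) or 6*g > 20) and (not (3*g >= (2/3)*k + 3)).
Before the if: (t >= 0 -> (((k >= t + 3 -> (1/4)*k + t = g + 3*n) or 2*t > 4) and (not (t >= (2/3)*k - 5)))) and ((not (t >= 0)) -> (((k >= 3*g - 5 -> 3*g = (3/4)*k + 2) or 6*g > 20) and (not (3*g >= (2/3)*k + 3))))
Answer: WP = (t >= 0 -> (((k >= t + 3 -> (1/4)*k + t = g + 3*n) or 2*t > 4) and (not (t >= (2/3)*k - 5)))) and ((not (t >= 0)) -> (((k >= 3*g - 5 -> 3*g = (3/4)*k + 2) or 6*g > 20) and (not (3*g >= (2/3)*k + 3))))


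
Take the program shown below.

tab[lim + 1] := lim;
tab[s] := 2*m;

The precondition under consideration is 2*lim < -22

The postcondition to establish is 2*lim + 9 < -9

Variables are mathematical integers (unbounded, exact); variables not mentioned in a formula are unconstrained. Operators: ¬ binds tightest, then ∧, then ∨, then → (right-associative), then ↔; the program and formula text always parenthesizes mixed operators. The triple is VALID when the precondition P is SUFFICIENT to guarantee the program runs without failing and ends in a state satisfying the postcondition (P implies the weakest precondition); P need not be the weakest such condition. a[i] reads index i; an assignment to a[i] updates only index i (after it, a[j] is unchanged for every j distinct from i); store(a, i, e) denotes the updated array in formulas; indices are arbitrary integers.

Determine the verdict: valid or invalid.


Working backward. After the program, the postcondition 2*lim + 9 < -9 must hold; in canonical form it is 2*lim < -18.
Before tab[s] := 2*m: 2*lim < -18
Before tab[lim + 1] := lim: 2*lim < -18
The weakest precondition is 2*lim < -18.
Check whether 2*lim < -22 implies it.
Every state satisfying the precondition satisfies the weakest precondition: the implication holds.
Answer: valid


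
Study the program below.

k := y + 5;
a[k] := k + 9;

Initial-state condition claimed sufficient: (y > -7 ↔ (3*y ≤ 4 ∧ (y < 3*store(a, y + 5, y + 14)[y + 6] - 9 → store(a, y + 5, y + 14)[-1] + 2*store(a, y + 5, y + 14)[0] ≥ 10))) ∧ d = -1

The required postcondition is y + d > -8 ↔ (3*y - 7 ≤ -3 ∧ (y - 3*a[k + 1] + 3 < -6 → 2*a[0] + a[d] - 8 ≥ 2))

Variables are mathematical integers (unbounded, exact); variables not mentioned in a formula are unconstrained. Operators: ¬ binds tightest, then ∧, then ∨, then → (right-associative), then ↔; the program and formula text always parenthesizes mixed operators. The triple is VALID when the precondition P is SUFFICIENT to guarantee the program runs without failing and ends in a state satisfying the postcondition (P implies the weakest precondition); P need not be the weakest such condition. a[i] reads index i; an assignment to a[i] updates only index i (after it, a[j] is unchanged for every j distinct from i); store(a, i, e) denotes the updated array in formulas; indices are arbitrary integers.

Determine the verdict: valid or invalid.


Working backward. After the program, the postcondition y + d > -8 ↔ (3*y - 7 ≤ -3 ∧ (y - 3*a[k + 1] + 3 < -6 → 2*a[0] + a[d] - 8 ≥ 2)) must hold; in canonical form it is d + y > -8 ↔ (3*y ≤ 4 ∧ (y < 3*a[k + 1] - 9 → 2*a[0] + a[d] ≥ 10)).
Before a[k] := k + 9: d + y > -8 ↔ (3*y ≤ 4 ∧ (y < 3*store(a, k, k + 9)[k + 1] - 9 → 2*store(a, k, k + 9)[0] + store(a, k, k + 9)[d] ≥ 10))
Before k := y + 5: d + y > -8 ↔ (3*y ≤ 4 ∧ (y < 3*store(a, y + 5, y + 14)[y + 6] - 9 → 2*store(a, y + 5, y + 14)[0] + store(a, y + 5, y + 14)[d] ≥ 10))
The weakest precondition is d + y > -8 ↔ (3*y ≤ 4 ∧ (y < 3*store(a, y + 5, y + 14)[y + 6] - 9 → 2*store(a, y + 5, y + 14)[0] + store(a, y + 5, y + 14)[d] ≥ 10)).
Check whether (y > -7 ↔ (3*y ≤ 4 ∧ (y < 3*store(a, y + 5, y + 14)[y + 6] - 9 → store(a, y + 5, y + 14)[-1] + 2*store(a, y + 5, y + 14)[0] ≥ 10))) ∧ d = -1 implies it.
Every state satisfying the precondition satisfies the weakest precondition: the implication holds.
Answer: valid


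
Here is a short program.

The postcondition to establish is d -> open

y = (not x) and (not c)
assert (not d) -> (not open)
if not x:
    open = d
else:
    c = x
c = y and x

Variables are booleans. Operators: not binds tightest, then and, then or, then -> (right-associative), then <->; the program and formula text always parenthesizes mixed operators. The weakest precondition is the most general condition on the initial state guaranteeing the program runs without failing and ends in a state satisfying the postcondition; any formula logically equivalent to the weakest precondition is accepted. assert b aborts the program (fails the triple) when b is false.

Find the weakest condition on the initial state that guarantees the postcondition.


Working backward. After the program, d -> open must hold.
Before c := y and x: d -> open
Then branch requires true; else branch requires d -> open.
Before the if: x -> (d -> open)
Before assert (not d) -> (not open): ((not d) -> (not open)) and (x -> (d -> open))
Before y := (not x) and (not c): ((not d) -> (not open)) and (x -> (d -> open))
Answer: WP = ((not d) -> (not open)) and (x -> (d -> open))


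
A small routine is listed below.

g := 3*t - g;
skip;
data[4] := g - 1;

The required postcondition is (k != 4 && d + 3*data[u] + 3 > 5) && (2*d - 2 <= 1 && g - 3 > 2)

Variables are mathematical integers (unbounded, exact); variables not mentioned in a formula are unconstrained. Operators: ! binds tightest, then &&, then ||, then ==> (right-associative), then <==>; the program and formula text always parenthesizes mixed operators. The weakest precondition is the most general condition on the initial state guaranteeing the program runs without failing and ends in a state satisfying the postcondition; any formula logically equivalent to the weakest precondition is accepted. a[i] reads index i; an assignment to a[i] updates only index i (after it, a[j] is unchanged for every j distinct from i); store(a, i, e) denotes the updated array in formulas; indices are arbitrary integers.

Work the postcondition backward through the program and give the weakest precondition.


Working backward. After the program, the postcondition (k != 4 && d + 3*data[u] + 3 > 5) && (2*d - 2 <= 1 && g - 3 > 2) must hold; in canonical form it is k != 4 && 3*data[u] + d > 2 && 2*d <= 3 && g > 5.
Before data[4] := g - 1: k != 4 && 3*store(data, 4, g - 1)[u] + d > 2 && 2*d <= 3 && g > 5
Before skip: k != 4 && 3*store(data, 4, g - 1)[u] + d > 2 && 2*d <= 3 && g > 5
Before g := 3*t - g: k != 4 && 3*store(data, 4, -g + 3*t - 1)[u] + d > 2 && 2*d <= 3 && 3*t > g + 5
Answer: WP = k != 4 && 3*store(data, 4, -g + 3*t - 1)[u] + d > 2 && 2*d <= 3 && 3*t > g + 5


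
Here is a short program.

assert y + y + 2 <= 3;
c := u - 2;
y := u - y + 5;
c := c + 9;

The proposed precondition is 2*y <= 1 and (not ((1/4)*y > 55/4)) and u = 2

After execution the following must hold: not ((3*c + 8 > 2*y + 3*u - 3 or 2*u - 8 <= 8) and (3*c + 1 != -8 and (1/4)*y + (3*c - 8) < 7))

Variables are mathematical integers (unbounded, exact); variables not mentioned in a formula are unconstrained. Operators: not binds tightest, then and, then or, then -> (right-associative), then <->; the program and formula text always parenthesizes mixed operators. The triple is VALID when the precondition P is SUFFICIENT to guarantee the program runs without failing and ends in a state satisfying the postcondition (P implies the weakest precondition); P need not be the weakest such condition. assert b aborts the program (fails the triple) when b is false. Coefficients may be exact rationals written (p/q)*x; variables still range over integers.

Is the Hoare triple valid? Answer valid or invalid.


Working backward. After the program, the postcondition not ((3*c + 8 > 2*y + 3*u - 3 or 2*u - 8 <= 8) and (3*c + 1 != -8 and (1/4)*y + (3*c - 8) < 7)) must hold; in canonical form it is not ((3*c > 3*u + 2*y - 11 or 2*u <= 16) and 3*c != -9 and 3*c + (1/4)*y < 15).
Before c := c + 9: not ((3*c > 3*u + 2*y - 38 or 2*u <= 16) and 3*c != -36 and 3*c + (1/4)*y < -12)
Before y := u - y + 5: not ((3*c + 2*y > 5*u - 28 or 2*u <= 16) and 3*c != -36 and 3*c + (1/4)*u < (1/4)*y - 53/4)
Before c := u - 2: not ((2*y > 2*u - 22 or 2*u <= 16) and 3*u != -30 and (13/4)*u < (1/4)*y - 29/4)
Before assert y + y + 2 <= 3: 2*y <= 1 and (not ((2*y > 2*u - 22 or 2*u <= 16) and 3*u != -30 and (13/4)*u < (1/4)*y - 29/4))
The weakest precondition is 2*y <= 1 and (not ((2*y > 2*u - 22 or 2*u <= 16) and 3*u != -30 and (13/4)*u < (1/4)*y - 29/4)).
Check whether 2*y <= 1 and (not ((1/4)*y > 55/4)) and u = 2 implies it.
Every state satisfying the precondition satisfies the weakest precondition: the implication holds.
Answer: valid
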